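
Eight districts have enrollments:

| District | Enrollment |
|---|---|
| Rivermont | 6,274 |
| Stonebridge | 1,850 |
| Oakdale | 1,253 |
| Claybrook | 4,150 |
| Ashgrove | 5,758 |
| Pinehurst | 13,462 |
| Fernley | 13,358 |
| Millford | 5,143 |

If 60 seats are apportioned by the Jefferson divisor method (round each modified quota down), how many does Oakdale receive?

Standard divisor 51248/60 ≈ 854.133; standard quotas: Rivermont 7.345, Stonebridge 2.166, Oakdale 1.467, Claybrook 4.859, Ashgrove 6.741, Pinehurst 15.761, Fernley 15.639, Millford 6.021.
Rounding down gives 7, 2, 1, 4, 6, 15, 15, 6 = 56 seats, so the divisor must be adjusted.
With modified divisor 800: modified quotas Rivermont 7.843, Stonebridge 2.312, Oakdale 1.566, Claybrook 5.188, Ashgrove 7.197, Pinehurst 16.828, Fernley 16.698, Millford 6.429.
Rounding down: Rivermont 7, Stonebridge 2, Oakdale 1, Claybrook 5, Ashgrove 7, Pinehurst 16, Fernley 16, Millford 6 (total 60).
Oakdale receives 1.

1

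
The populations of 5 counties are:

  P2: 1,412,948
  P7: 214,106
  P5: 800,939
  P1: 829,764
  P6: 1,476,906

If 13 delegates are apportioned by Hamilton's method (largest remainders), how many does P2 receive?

4

The standard divisor is 4734663/13 ≈ 364204.846.
Standard quotas: P2 3.8795, P7 0.5879, P5 2.1991, P1 2.2783, P6 4.0552.
Lower quotas: P2 3, P7 0, P5 2, P1 2, P6 4 (sum 11, leaving 2 seats).
Remainders in descending order: P2 0.8795, P7 0.5879, P1 0.2783, P5 0.1991, P6 0.0552.
The surplus seats go to P2, P7.
P2 receives 4.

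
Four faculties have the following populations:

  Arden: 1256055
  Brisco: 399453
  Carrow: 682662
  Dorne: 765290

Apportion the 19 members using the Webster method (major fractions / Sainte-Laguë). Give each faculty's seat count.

Arden=8, Brisco=2, Carrow=4, Dorne=5

Standard divisor 3103460/19 ≈ 163340; standard quotas: Arden 7.690, Brisco 2.446, Carrow 4.179, Dorne 4.685.
Rounding to the nearest integer gives Arden 8, Brisco 2, Carrow 4, Dorne 5 — total 19, matching the house size, so no adjustment is needed.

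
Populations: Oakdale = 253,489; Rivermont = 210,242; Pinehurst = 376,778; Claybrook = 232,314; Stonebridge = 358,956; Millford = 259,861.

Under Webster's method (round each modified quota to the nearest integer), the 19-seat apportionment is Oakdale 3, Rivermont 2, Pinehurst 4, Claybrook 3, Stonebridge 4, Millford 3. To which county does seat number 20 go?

Rivermont

Priority for the next seat is population ÷ (current seats + 0.5).
Priorities: Oakdale 72425.429, Rivermont 84096.800, Pinehurst 83728.444, Claybrook 66375.429, Stonebridge 79768.000, Millford 74246.000.
Highest priority: Rivermont.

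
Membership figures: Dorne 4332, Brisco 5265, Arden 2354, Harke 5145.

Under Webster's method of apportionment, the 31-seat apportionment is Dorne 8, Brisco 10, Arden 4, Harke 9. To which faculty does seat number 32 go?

Harke

Priority for the next seat is population ÷ (current seats + 0.5).
Priorities: Dorne 509.647, Brisco 501.429, Arden 523.111, Harke 541.579.
Highest priority: Harke.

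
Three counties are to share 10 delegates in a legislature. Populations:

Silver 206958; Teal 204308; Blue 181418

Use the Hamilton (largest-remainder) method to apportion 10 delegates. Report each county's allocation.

Silver 4, Teal 3, Blue 3

The standard divisor is 592684/10 ≈ 59268.4.
Standard quotas: Silver 3.4919, Teal 3.4472, Blue 3.0610.
Lower quotas: Silver 3, Teal 3, Blue 3 (sum 9, leaving 1 seat).
Remainders in descending order: Silver 0.4919, Teal 0.4472, Blue 0.0610.
The surplus seat goes to Silver.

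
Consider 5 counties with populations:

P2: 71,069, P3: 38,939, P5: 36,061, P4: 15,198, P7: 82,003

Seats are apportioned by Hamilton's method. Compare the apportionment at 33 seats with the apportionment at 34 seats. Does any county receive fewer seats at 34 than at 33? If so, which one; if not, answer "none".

none

At 33 seats: P2 10, P3 5, P5 5, P4 2, P7 11.
At 34 seats: P2 10, P3 5, P5 5, P4 2, P7 12.
No county's allocation decreased.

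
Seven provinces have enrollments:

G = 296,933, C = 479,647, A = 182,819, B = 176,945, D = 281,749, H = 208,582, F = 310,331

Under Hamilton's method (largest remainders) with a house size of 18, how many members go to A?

Standard divisor: 1937006 ÷ 18 ≈ 107611.444.
Standard quotas: G 2.7593, C 4.4572, A 1.6989, B 1.6443, D 2.6182, H 1.9383, F 2.8838.
Lower quotas: G 2, C 4, A 1, B 1, D 2, H 1, F 2 (sum 13, leaving 5 seats).
Remainders in descending order: H 0.9383, F 0.8838, G 0.7593, A 0.6989, B 0.6443, D 0.6182, C 0.4572.
Largest remainders: H, F, G, A, B receive the extra seats.
A receives 2.

2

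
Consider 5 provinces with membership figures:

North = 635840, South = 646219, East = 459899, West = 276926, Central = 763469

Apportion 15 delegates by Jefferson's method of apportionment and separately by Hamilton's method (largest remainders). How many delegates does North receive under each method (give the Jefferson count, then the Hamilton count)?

4 and 3

Jefferson: North 4, South 4, East 2, West 1, Central 4.
Hamilton: North 3, South 4, East 2, West 2, Central 4.
North gets 4 under Jefferson and 3 under Hamilton.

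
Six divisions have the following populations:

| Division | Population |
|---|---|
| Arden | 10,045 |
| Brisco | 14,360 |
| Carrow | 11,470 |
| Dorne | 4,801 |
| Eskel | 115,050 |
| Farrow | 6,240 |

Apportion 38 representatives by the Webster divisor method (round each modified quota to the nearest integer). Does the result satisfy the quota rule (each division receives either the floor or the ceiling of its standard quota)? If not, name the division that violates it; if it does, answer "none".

Eskel

Standard quotas: Arden 2.357, Brisco 3.369, Carrow 2.691, Dorne 1.126, Eskel 26.993, Farrow 1.464.
Webster allocation: Arden 2, Brisco 3, Carrow 3, Dorne 1, Eskel 28, Farrow 1.
Eskel has quota 26.993 (lower 26, upper 27) but receives 28 — outside the quota interval.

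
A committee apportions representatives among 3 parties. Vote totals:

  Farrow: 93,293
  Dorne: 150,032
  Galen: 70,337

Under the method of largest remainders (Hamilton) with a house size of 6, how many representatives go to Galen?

Standard divisor: 313662 ÷ 6 = 52277.
Standard quotas: Farrow 1.7846, Dorne 2.8699, Galen 1.3455.
Lower quotas: Farrow 1, Dorne 2, Galen 1 (sum 4, leaving 2 seats).
Remainders in descending order: Dorne 0.8699, Farrow 0.7846, Galen 0.3455.
The surplus seats go to Dorne, Farrow.
Galen receives 1.

1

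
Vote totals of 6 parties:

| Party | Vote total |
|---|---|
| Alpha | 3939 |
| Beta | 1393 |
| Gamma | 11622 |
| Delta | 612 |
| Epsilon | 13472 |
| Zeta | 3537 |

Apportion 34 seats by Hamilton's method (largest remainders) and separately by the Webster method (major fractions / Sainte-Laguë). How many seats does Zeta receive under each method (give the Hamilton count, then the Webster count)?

Hamilton: Alpha 4, Beta 1, Gamma 11, Delta 1, Epsilon 13, Zeta 4.
Webster: Alpha 4, Beta 1, Gamma 12, Delta 1, Epsilon 13, Zeta 3.
Zeta gets 4 under Hamilton and 3 under Webster.

4 and 3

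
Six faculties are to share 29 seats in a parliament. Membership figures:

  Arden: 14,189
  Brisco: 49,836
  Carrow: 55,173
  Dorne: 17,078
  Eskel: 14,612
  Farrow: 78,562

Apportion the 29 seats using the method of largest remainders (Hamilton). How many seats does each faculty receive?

Arden: 2, Brisco: 6, Carrow: 7, Dorne: 2, Eskel: 2, Farrow: 10

The standard divisor is 229450/29 ≈ 7912.069.
Standard quotas: Arden 1.7933, Brisco 6.2987, Carrow 6.9733, Dorne 2.1585, Eskel 1.8468, Farrow 9.9294.
Lower quotas: Arden 1, Brisco 6, Carrow 6, Dorne 2, Eskel 1, Farrow 9 (sum 25, leaving 4 seats).
Remainders in descending order: Carrow 0.9733, Farrow 0.9294, Eskel 0.8468, Arden 0.7933, Brisco 0.2987, Dorne 0.1585.
The surplus seats go to Carrow, Farrow, Eskel, Arden.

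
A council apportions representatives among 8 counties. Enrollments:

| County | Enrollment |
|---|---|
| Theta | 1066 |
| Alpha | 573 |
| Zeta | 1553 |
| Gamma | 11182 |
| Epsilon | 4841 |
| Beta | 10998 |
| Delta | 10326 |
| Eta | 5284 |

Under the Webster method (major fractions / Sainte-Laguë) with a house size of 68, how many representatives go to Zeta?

2

Standard divisor 45823/68 ≈ 673.868; standard quotas: Theta 1.582, Alpha 0.850, Zeta 2.305, Gamma 16.594, Epsilon 7.184, Beta 16.321, Delta 15.323, Eta 7.841.
Rounding to the nearest integer gives Theta 2, Alpha 1, Zeta 2, Gamma 17, Epsilon 7, Beta 16, Delta 15, Eta 8 — total 68, matching the house size, so no adjustment is needed.
Zeta receives 2.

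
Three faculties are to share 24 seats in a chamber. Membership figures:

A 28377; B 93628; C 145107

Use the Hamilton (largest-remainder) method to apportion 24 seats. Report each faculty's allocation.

A 3, B 8, C 13

The standard divisor is 267112/24 ≈ 11129.667.
Standard quotas: A 2.5497, B 8.4125, C 13.0379.
Lower quotas: A 2, B 8, C 13 (sum 23, leaving 1 seat).
Remainders in descending order: A 0.5497, B 0.4125, C 0.0379.
The surplus seat goes to A.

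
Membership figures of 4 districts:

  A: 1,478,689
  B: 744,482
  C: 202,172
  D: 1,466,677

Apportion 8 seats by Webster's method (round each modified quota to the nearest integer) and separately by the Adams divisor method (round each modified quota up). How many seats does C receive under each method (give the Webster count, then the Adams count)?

Webster: A 3, B 2, C 0, D 3.
Adams: A 3, B 2, C 1, D 2.
C gets 0 under Webster and 1 under Adams.

0 and 1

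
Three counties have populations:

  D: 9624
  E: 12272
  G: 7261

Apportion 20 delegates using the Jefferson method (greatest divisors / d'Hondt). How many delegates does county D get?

Standard divisor 29157/20 ≈ 1457.85; standard quotas: D 6.602, E 8.418, G 4.981.
Rounding down gives 6, 8, 4 = 18 seats, so the divisor must be adjusted.
With modified divisor 1370: modified quotas D 7.025, E 8.958, G 5.300.
Rounding down: D 7, E 8, G 5 (total 20).
D receives 7.

7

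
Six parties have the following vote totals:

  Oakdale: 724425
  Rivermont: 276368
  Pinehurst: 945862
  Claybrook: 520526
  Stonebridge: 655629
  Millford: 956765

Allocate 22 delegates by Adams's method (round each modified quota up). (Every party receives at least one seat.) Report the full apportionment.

Standard divisor 4079575/22 ≈ 185435.227; standard quotas: Oakdale 3.907, Rivermont 1.490, Pinehurst 5.101, Claybrook 2.807, Stonebridge 3.536, Millford 5.160.
Rounding up gives 4, 2, 6, 3, 4, 6 = 25 seats, so the divisor must be adjusted.
With modified divisor 227500: modified quotas Oakdale 3.184, Rivermont 1.215, Pinehurst 4.158, Claybrook 2.288, Stonebridge 2.882, Millford 4.206.
Rounding up: Oakdale 4, Rivermont 2, Pinehurst 5, Claybrook 3, Stonebridge 3, Millford 5 (total 22).

Oakdale 4, Rivermont 2, Pinehurst 5, Claybrook 3, Stonebridge 3, Millford 5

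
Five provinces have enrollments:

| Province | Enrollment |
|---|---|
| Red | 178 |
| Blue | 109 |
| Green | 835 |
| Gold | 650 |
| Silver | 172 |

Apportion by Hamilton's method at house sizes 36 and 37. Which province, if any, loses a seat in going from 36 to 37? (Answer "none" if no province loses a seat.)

none

At 36 seats: Red 3, Blue 2, Green 16, Gold 12, Silver 3.
At 37 seats: Red 4, Blue 2, Green 16, Gold 12, Silver 3.
No province's allocation decreased.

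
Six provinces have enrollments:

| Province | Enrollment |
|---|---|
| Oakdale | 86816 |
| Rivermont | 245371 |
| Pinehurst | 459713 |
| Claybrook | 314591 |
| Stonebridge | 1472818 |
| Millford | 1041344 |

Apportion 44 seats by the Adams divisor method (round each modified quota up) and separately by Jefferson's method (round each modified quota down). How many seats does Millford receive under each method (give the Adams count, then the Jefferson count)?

Adams: Oakdale 2, Rivermont 3, Pinehurst 6, Claybrook 4, Stonebridge 17, Millford 12.
Jefferson: Oakdale 1, Rivermont 3, Pinehurst 5, Claybrook 4, Stonebridge 18, Millford 13.
Millford gets 12 under Adams and 13 under Jefferson.

12 and 13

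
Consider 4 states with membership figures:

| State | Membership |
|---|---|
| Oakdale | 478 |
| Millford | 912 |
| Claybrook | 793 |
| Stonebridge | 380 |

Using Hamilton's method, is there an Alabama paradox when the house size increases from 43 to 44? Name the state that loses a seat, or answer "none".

At 43 seats: Oakdale 8, Millford 15, Claybrook 13, Stonebridge 7.
At 44 seats: Oakdale 8, Millford 16, Claybrook 14, Stonebridge 6.
Stonebridge drops from 7 to 6.

Stonebridge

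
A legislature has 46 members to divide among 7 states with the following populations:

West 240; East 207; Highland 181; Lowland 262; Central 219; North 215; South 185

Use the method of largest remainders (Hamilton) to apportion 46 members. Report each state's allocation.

The standard divisor is 1509/46 ≈ 32.804.
Standard quotas: West 7.316, East 6.310, Highland 5.518, Lowland 7.987, Central 6.676, North 6.554, South 5.639.
Lower quotas: West 7, East 6, Highland 5, Lowland 7, Central 6, North 6, South 5 (sum 42, leaving 4 seats).
Remainders in descending order: Lowland 0.987, Central 0.676, South 0.639, North 0.554, Highland 0.518, West 0.316, East 0.310.
The surplus seats go to Lowland, Central, South, North.

West=7; East=6; Highland=5; Lowland=8; Central=7; North=7; South=6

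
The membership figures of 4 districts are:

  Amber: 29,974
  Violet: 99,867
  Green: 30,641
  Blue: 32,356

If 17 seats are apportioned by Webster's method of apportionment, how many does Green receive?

Standard divisor 192838/17 ≈ 11343.412; standard quotas: Amber 2.642, Violet 8.804, Green 2.701, Blue 2.852.
Rounding to the nearest integer gives 3, 9, 3, 3 = 18 seats, so the divisor must be adjusted.
With modified divisor 11870: modified quotas Amber 2.525, Violet 8.413, Green 2.581, Blue 2.726.
Rounding to the nearest integer: Amber 3, Violet 8, Green 3, Blue 3 (total 17).
Green receives 3.

3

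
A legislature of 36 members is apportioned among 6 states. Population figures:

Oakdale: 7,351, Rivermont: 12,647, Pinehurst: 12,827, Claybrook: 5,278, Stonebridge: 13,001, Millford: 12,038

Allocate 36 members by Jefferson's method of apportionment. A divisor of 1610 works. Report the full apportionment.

With modified divisor 1610: modified quotas Oakdale 4.566, Rivermont 7.855, Pinehurst 7.967, Claybrook 3.278, Stonebridge 8.075, Millford 7.477.
Rounding down: Oakdale 4, Rivermont 7, Pinehurst 7, Claybrook 3, Stonebridge 8, Millford 7 (total 36).

Oakdale: 4; Rivermont: 7; Pinehurst: 7; Claybrook: 3; Stonebridge: 8; Millford: 7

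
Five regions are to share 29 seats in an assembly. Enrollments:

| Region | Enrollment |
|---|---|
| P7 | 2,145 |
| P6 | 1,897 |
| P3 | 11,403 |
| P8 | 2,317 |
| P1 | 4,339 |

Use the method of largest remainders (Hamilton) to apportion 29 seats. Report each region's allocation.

P7 3; P6 2; P3 15; P8 3; P1 6

Standard divisor: 22101 ÷ 29 ≈ 762.103.
Standard quotas: P7 2.8146, P6 2.4892, P3 14.9625, P8 3.0403, P1 5.6935.
Lower quotas: P7 2, P6 2, P3 14, P8 3, P1 5 (sum 26, leaving 3 seats).
Remainders in descending order: P3 0.9625, P7 0.8146, P1 0.6935, P6 0.4892, P8 0.0403.
The surplus seats go to P3, P7, P1.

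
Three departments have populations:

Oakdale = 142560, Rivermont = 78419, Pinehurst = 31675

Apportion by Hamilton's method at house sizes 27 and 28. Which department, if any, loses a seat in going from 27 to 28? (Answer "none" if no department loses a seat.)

Pinehurst

At 27 seats: Oakdale 15, Rivermont 8, Pinehurst 4.
At 28 seats: Oakdale 16, Rivermont 9, Pinehurst 3.
Pinehurst drops from 4 to 3.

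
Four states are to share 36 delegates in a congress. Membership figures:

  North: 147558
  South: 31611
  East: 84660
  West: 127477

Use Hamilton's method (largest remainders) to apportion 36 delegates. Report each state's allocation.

Total 391306; standard divisor 391306/36 ≈ 10869.611.
Standard quotas: North 13.5753, South 2.9082, East 7.7887, West 11.7278.
Lower quotas: North 13, South 2, East 7, West 11 (sum 33, leaving 3 seats).
Remainders in descending order: South 0.9082, East 0.7887, West 0.7278, North 0.5753.
The surplus seats go to South, East, West.

North 13; South 3; East 8; West 12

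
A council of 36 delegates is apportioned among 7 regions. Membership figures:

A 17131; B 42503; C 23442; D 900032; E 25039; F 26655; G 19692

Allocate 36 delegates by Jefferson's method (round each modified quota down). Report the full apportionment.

A 0; B 1; C 0; D 34; E 0; F 1; G 0

Standard divisor 1054494/36 ≈ 29291.5; standard quotas: A 0.585, B 1.451, C 0.800, D 30.727, E 0.855, F 0.910, G 0.672.
Rounding down gives 0, 1, 0, 30, 0, 0, 0 = 31 seats, so the divisor must be adjusted.
With modified divisor 26100: modified quotas A 0.656, B 1.628, C 0.898, D 34.484, E 0.959, F 1.021, G 0.754.
Rounding down: A 0, B 1, C 0, D 34, E 0, F 1, G 0 (total 36).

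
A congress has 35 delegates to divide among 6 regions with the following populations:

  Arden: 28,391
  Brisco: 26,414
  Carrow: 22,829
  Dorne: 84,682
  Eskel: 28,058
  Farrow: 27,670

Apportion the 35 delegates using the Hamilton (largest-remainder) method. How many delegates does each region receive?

The standard divisor is 218044/35 ≈ 6229.829.
Standard quotas: Arden 4.5573, Brisco 4.2399, Carrow 3.6645, Dorne 13.5930, Eskel 4.5038, Farrow 4.4415.
Lower quotas: Arden 4, Brisco 4, Carrow 3, Dorne 13, Eskel 4, Farrow 4 (sum 32, leaving 3 seats).
Remainders in descending order: Carrow 0.6645, Dorne 0.5930, Arden 0.5573, Eskel 0.5038, Farrow 0.4415, Brisco 0.2399.
Largest remainders: Carrow, Dorne, Arden receive the extra seats.

Arden=5, Brisco=4, Carrow=4, Dorne=14, Eskel=4, Farrow=4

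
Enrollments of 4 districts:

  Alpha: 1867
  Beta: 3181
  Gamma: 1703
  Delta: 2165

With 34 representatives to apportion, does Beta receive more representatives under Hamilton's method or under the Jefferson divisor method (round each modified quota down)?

Jefferson

Hamilton: Alpha 7, Beta 12, Gamma 7, Delta 8.
Jefferson: Alpha 7, Beta 13, Gamma 6, Delta 8.
Beta gets 12 under Hamilton and 13 under Jefferson.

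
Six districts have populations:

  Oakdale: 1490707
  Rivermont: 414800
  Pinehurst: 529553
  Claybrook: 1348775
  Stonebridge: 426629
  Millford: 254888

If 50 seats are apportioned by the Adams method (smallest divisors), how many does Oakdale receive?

Standard divisor 4465352/50 ≈ 89307.04; standard quotas: Oakdale 16.692, Rivermont 4.645, Pinehurst 5.930, Claybrook 15.103, Stonebridge 4.777, Millford 2.854.
Rounding up gives 17, 5, 6, 16, 5, 3 = 52 seats, so the divisor must be adjusted.
With modified divisor 94800: modified quotas Oakdale 15.725, Rivermont 4.376, Pinehurst 5.586, Claybrook 14.228, Stonebridge 4.500, Millford 2.689.
Rounding up: Oakdale 16, Rivermont 5, Pinehurst 6, Claybrook 15, Stonebridge 5, Millford 3 (total 50).
Oakdale receives 16.

16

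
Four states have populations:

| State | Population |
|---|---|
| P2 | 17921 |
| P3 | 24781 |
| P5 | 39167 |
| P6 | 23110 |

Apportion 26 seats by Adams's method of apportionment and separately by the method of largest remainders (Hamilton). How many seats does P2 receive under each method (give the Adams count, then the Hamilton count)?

Adams: P2 5, P3 6, P5 9, P6 6.
Hamilton: P2 4, P3 6, P5 10, P6 6.
P2 gets 5 under Adams and 4 under Hamilton.

5 and 4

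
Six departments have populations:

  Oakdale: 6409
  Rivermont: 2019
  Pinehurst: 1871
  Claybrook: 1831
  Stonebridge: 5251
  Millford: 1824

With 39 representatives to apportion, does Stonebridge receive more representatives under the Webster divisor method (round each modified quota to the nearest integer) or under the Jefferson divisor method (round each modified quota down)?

Jefferson

Webster: Oakdale 13, Rivermont 4, Pinehurst 4, Claybrook 4, Stonebridge 10, Millford 4.
Jefferson: Oakdale 14, Rivermont 4, Pinehurst 4, Claybrook 3, Stonebridge 11, Millford 3.
Stonebridge gets 10 under Webster and 11 under Jefferson.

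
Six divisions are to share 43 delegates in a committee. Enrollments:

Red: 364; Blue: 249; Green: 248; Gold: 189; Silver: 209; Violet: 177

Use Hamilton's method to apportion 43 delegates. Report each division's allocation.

Red 11, Blue 8, Green 7, Gold 6, Silver 6, Violet 5

The standard divisor is 1436/43 ≈ 33.395.
Standard quotas: Red 10.900, Blue 7.456, Green 7.426, Gold 5.659, Silver 6.258, Violet 5.300.
Lower quotas: Red 10, Blue 7, Green 7, Gold 5, Silver 6, Violet 5 (sum 40, leaving 3 seats).
Remainders in descending order: Red 0.900, Gold 0.659, Blue 0.456, Green 0.426, Violet 0.300, Silver 0.258.
The surplus seats go to Red, Gold, Blue.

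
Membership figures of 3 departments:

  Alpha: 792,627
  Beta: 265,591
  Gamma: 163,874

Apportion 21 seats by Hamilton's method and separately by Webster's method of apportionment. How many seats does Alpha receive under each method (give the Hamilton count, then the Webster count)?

Hamilton: Alpha 14, Beta 4, Gamma 3.
Webster: Alpha 13, Beta 5, Gamma 3.
Alpha gets 14 under Hamilton and 13 under Webster.

14 and 13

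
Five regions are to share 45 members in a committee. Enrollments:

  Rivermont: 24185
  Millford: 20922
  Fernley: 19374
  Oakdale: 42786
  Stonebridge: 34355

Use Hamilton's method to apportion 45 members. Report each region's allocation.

Rivermont=8, Millford=7, Fernley=6, Oakdale=13, Stonebridge=11

The standard divisor is 141622/45 ≈ 3147.156.
Standard quotas: Rivermont 7.6847, Millford 6.6479, Fernley 6.1560, Oakdale 13.5951, Stonebridge 10.9162.
Lower quotas: Rivermont 7, Millford 6, Fernley 6, Oakdale 13, Stonebridge 10 (sum 42, leaving 3 seats).
Remainders in descending order: Stonebridge 0.9162, Rivermont 0.6847, Millford 0.6479, Oakdale 0.5951, Fernley 0.1560.
Largest remainders: Stonebridge, Rivermont, Millford receive the extra seats.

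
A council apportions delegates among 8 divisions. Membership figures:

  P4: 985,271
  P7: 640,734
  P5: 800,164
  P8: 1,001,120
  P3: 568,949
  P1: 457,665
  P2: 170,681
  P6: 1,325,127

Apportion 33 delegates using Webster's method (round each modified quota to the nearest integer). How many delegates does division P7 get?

Standard divisor 5949711/33 ≈ 180294.273; standard quotas: P4 5.465, P7 3.554, P5 4.438, P8 5.553, P3 3.156, P1 2.538, P2 0.947, P6 7.350.
Rounding to the nearest integer gives P4 5, P7 4, P5 4, P8 6, P3 3, P1 3, P2 1, P6 7 — total 33, matching the house size, so no adjustment is needed.
P7 receives 4.

4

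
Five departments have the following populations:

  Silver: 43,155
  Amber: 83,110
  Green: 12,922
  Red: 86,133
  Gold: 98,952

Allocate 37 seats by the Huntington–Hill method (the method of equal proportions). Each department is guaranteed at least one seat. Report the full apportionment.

Silver 5, Amber 9, Green 2, Red 10, Gold 11

With divisor 8920: modified quotas Silver 4.838, Amber 9.317, Green 1.449, Red 9.656, Gold 11.093.
Geometric-mean thresholds: Silver √(4·5)=4.472, Amber √(9·10)=9.487, Green √(1·2)=1.414, Red √(9·10)=9.487, Gold √(11·12)=11.489.
Each quota rounded against its threshold gives Silver 5, Amber 9, Green 2, Red 10, Gold 11 (total 37).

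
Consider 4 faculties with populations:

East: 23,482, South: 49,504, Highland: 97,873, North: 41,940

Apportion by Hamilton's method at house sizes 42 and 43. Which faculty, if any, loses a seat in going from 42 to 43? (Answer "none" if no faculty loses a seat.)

At 42 seats: East 5, South 10, Highland 19, North 8.
At 43 seats: East 5, South 10, Highland 20, North 8.
No faculty's allocation decreased.

none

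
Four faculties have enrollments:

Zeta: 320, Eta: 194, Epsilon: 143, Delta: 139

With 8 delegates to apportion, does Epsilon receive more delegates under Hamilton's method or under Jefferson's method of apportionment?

Hamilton: Zeta 3, Eta 2, Epsilon 2, Delta 1.
Jefferson: Zeta 4, Eta 2, Epsilon 1, Delta 1.
Epsilon gets 2 under Hamilton and 1 under Jefferson.

Hamilton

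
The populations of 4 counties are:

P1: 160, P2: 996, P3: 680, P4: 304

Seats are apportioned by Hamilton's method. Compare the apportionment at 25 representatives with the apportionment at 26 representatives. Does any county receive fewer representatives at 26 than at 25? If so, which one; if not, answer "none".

At 25 seats: P1 2, P2 12, P3 8, P4 3.
At 26 seats: P1 2, P2 12, P3 8, P4 4.
No county's allocation decreased.

none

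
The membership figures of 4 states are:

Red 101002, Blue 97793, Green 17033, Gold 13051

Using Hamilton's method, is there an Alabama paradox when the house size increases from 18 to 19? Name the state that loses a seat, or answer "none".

At 18 seats: Red 8, Blue 8, Green 1, Gold 1.
At 19 seats: Red 8, Blue 8, Green 2, Gold 1.
No state's allocation decreased.

none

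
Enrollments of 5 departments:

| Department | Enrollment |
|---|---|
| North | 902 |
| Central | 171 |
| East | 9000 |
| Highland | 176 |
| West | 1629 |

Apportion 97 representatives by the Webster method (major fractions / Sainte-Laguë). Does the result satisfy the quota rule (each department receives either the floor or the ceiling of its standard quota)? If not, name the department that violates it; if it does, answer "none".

East

Standard quotas: North 7.366, Central 1.396, East 73.497, Highland 1.437, West 13.303.
Webster allocation: North 7, Central 1, East 75, Highland 1, West 13.
East has quota 73.497 (lower 73, upper 74) but receives 75 — outside the quota interval.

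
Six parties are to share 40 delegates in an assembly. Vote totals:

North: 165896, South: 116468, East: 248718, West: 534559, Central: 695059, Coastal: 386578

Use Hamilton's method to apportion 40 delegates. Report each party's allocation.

Total 2147278; standard divisor 2147278/40 ≈ 53681.95.
Standard quotas: North 3.0903, South 2.1696, East 4.6332, West 9.9579, Central 12.9477, Coastal 7.2013.
Lower quotas: North 3, South 2, East 4, West 9, Central 12, Coastal 7 (sum 37, leaving 3 seats).
Remainders in descending order: West 0.9579, Central 0.9477, East 0.6332, Coastal 0.2013, South 0.1696, North 0.0903.
Largest remainders: West, Central, East receive the extra seats.

North 3, South 2, East 5, West 10, Central 13, Coastal 7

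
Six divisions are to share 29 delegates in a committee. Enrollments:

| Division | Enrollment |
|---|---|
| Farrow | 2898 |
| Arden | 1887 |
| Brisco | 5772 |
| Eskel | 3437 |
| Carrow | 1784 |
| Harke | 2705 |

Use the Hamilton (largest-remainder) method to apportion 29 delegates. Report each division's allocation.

Farrow 5, Arden 3, Brisco 9, Eskel 5, Carrow 3, Harke 4

Total 18483; standard divisor 18483/29 ≈ 637.345.
Standard quotas: Farrow 4.5470, Arden 2.9607, Brisco 9.0563, Eskel 5.3927, Carrow 2.7991, Harke 4.2442.
Lower quotas: Farrow 4, Arden 2, Brisco 9, Eskel 5, Carrow 2, Harke 4 (sum 26, leaving 3 seats).
Remainders in descending order: Arden 0.9607, Carrow 0.7991, Farrow 0.5470, Eskel 0.3927, Harke 0.2442, Brisco 0.0563.
The surplus seats go to Arden, Carrow, Farrow.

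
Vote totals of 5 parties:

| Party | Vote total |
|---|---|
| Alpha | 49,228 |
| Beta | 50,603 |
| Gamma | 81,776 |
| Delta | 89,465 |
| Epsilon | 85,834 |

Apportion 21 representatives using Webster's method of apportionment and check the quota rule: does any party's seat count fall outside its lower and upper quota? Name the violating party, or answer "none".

Standard quotas: Alpha 2.897, Beta 2.977, Gamma 4.812, Delta 5.264, Epsilon 5.050.
Webster allocation: Alpha 3, Beta 3, Gamma 5, Delta 5, Epsilon 5.
Every allocation lies between the lower and upper quota.

none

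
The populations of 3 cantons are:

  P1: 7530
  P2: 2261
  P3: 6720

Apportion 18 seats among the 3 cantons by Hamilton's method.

P1 8, P2 3, P3 7

Standard divisor: 16511 ÷ 18 ≈ 917.278.
Standard quotas: P1 8.2091, P2 2.4649, P3 7.3260.
Lower quotas: P1 8, P2 2, P3 7 (sum 17, leaving 1 seat).
Remainders in descending order: P2 0.4649, P3 0.3260, P1 0.2091.
Largest remainder: P2 receives the extra seat.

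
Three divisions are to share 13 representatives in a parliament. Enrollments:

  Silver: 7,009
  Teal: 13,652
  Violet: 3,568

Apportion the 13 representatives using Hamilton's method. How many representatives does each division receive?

Standard divisor: 24229 ÷ 13 ≈ 1863.769.
Standard quotas: Silver 3.7607, Teal 7.3249, Violet 1.9144.
Lower quotas: Silver 3, Teal 7, Violet 1 (sum 11, leaving 2 seats).
Remainders in descending order: Violet 0.9144, Silver 0.7607, Teal 0.3249.
The surplus seats go to Violet, Silver.

Silver: 4, Teal: 7, Violet: 2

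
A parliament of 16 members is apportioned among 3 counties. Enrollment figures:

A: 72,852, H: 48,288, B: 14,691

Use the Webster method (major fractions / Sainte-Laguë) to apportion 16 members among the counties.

Standard divisor 135831/16 ≈ 8489.438; standard quotas: A 8.581, H 5.688, B 1.731.
Rounding to the nearest integer gives 9, 6, 2 = 17 seats, so the divisor must be adjusted.
With modified divisor 8700: modified quotas A 8.374, H 5.550, B 1.689.
Rounding to the nearest integer: A 8, H 6, B 2 (total 16).

A 8; H 6; B 2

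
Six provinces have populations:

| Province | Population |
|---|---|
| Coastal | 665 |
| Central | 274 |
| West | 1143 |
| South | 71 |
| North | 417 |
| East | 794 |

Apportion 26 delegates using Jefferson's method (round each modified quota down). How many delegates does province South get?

0

Standard divisor 3364/26 ≈ 129.385; standard quotas: Coastal 5.140, Central 2.118, West 8.834, South 0.549, North 3.223, East 6.137.
Rounding down gives 5, 2, 8, 0, 3, 6 = 24 seats, so the divisor must be adjusted.
With modified divisor 114: modified quotas Coastal 5.833, Central 2.404, West 10.026, South 0.623, North 3.658, East 6.965.
Rounding down: Coastal 5, Central 2, West 10, South 0, North 3, East 6 (total 26).
South receives 0.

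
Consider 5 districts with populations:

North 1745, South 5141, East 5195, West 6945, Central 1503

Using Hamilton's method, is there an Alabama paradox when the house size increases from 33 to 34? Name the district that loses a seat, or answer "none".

Central

At 33 seats: North 3, South 8, East 8, West 11, Central 3.
At 34 seats: North 3, South 9, East 9, West 11, Central 2.
Central drops from 3 to 2.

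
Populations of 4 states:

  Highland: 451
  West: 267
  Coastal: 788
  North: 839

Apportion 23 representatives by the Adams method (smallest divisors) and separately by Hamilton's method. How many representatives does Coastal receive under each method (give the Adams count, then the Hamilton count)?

7 and 8

Adams: Highland 5, West 3, Coastal 7, North 8.
Hamilton: Highland 4, West 3, Coastal 8, North 8.
Coastal gets 7 under Adams and 8 under Hamilton.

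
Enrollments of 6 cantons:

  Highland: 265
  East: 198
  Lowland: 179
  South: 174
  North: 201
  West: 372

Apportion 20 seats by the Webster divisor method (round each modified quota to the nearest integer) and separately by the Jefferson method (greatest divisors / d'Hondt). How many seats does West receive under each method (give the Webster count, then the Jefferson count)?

5 and 6

Webster: Highland 4, East 3, Lowland 3, South 2, North 3, West 5.
Jefferson: Highland 4, East 3, Lowland 2, South 2, North 3, West 6.
West gets 5 under Webster and 6 under Jefferson.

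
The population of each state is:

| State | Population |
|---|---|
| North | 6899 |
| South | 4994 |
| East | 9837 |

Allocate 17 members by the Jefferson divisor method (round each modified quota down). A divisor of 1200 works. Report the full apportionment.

With modified divisor 1200: modified quotas North 5.749, South 4.162, East 8.197.
Rounding down: North 5, South 4, East 8 (total 17).

North 5, South 4, East 8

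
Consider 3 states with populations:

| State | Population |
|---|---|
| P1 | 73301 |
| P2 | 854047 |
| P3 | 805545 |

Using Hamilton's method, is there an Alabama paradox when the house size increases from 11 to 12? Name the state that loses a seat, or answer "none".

At 11 seats: P1 1, P2 5, P3 5.
At 12 seats: P1 0, P2 6, P3 6.
P1 drops from 1 to 0.

P1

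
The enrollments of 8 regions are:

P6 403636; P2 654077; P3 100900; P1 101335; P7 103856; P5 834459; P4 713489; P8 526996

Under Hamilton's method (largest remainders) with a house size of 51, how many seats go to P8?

The standard divisor is 3438748/51 ≈ 67426.431.
Standard quotas: P6 5.9863, P2 9.7006, P3 1.4964, P1 1.5029, P7 1.5403, P5 12.3758, P4 10.5817, P8 7.8159.
Lower quotas: P6 5, P2 9, P3 1, P1 1, P7 1, P5 12, P4 10, P8 7 (sum 46, leaving 5 seats).
Remainders in descending order: P6 0.9863, P8 0.8159, P2 0.7006, P4 0.5817, P7 0.5403, P1 0.5029, P3 0.4964, P5 0.3758.
The surplus seats go to P6, P8, P2, P4, P7.
P8 receives 8.

8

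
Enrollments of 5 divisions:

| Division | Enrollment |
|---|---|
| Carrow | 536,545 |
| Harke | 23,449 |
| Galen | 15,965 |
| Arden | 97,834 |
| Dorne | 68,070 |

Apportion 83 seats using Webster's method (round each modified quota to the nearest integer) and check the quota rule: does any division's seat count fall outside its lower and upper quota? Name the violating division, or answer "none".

Standard quotas: Carrow 60.029, Harke 2.623, Galen 1.786, Arden 10.946, Dorne 7.616.
Webster allocation: Carrow 59, Harke 3, Galen 2, Arden 11, Dorne 8.
Carrow has quota 60.029 (lower 60, upper 61) but receives 59 — outside the quota interval.

Carrow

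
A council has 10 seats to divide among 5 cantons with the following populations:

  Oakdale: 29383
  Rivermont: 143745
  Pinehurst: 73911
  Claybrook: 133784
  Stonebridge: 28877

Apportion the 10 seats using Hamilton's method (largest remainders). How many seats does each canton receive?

Standard divisor: 409700 ÷ 10 = 40970.
Standard quotas: Oakdale 0.7172, Rivermont 3.5085, Pinehurst 1.8040, Claybrook 3.2654, Stonebridge 0.7048.
Lower quotas: Oakdale 0, Rivermont 3, Pinehurst 1, Claybrook 3, Stonebridge 0 (sum 7, leaving 3 seats).
Remainders in descending order: Pinehurst 0.8040, Oakdale 0.7172, Stonebridge 0.7048, Rivermont 0.5085, Claybrook 0.2654.
The surplus seats go to Pinehurst, Oakdale, Stonebridge.

Oakdale 1, Rivermont 3, Pinehurst 2, Claybrook 3, Stonebridge 1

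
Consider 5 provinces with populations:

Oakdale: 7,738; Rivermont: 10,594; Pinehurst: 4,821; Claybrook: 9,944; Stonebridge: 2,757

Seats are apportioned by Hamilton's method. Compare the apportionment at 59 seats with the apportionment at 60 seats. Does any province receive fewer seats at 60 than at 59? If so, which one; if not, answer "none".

At 59 seats: Oakdale 13, Rivermont 17, Pinehurst 8, Claybrook 16, Stonebridge 5.
At 60 seats: Oakdale 13, Rivermont 18, Pinehurst 8, Claybrook 17, Stonebridge 4.
Stonebridge drops from 5 to 4.

Stonebridge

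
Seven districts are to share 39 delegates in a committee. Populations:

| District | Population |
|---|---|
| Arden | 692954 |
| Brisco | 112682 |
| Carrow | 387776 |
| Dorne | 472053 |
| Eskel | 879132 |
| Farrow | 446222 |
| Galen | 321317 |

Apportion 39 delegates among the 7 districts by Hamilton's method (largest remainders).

Arden 8, Brisco 1, Carrow 5, Dorne 6, Eskel 10, Farrow 5, Galen 4

Total 3312136; standard divisor 3312136/39 ≈ 84926.564.
Standard quotas: Arden 8.1594, Brisco 1.3268, Carrow 4.5660, Dorne 5.5584, Eskel 10.3517, Farrow 5.2542, Galen 3.7835.
Lower quotas: Arden 8, Brisco 1, Carrow 4, Dorne 5, Eskel 10, Farrow 5, Galen 3 (sum 36, leaving 3 seats).
Remainders in descending order: Galen 0.7835, Carrow 0.5660, Dorne 0.5584, Eskel 0.3517, Brisco 0.3268, Farrow 0.2542, Arden 0.1594.
The surplus seats go to Galen, Carrow, Dorne.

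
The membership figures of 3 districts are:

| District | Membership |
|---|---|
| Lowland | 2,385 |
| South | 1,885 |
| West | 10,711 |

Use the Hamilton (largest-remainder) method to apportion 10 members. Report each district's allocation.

Total 14981; standard divisor 14981/10 ≈ 1498.1.
Standard quotas: Lowland 1.5920, South 1.2583, West 7.1497.
Lower quotas: Lowland 1, South 1, West 7 (sum 9, leaving 1 seat).
Remainders in descending order: Lowland 0.5920, South 0.2583, West 0.1497.
Largest remainder: Lowland receives the extra seat.

Lowland: 2, South: 1, West: 7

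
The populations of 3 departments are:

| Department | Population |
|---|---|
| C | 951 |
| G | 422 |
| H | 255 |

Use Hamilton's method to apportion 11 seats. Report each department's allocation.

Standard divisor: 1628 ÷ 11 = 148.
Standard quotas: C 6.426, G 2.851, H 1.723.
Lower quotas: C 6, G 2, H 1 (sum 9, leaving 2 seats).
Remainders in descending order: G 0.851, H 0.723, C 0.426.
The surplus seats go to G, H.

C=6, G=3, H=2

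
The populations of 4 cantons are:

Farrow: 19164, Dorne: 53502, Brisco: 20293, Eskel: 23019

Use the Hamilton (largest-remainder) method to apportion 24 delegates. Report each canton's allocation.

Farrow 4, Dorne 11, Brisco 4, Eskel 5

Total 115978; standard divisor 115978/24 ≈ 4832.417.
Standard quotas: Farrow 3.9657, Dorne 11.0715, Brisco 4.1993, Eskel 4.7635.
Lower quotas: Farrow 3, Dorne 11, Brisco 4, Eskel 4 (sum 22, leaving 2 seats).
Remainders in descending order: Farrow 0.9657, Eskel 0.7635, Brisco 0.1993, Dorne 0.0715.
The surplus seats go to Farrow, Eskel.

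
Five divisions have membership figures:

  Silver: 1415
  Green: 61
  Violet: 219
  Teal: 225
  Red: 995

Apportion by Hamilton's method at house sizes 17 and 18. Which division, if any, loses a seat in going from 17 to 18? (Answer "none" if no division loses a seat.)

At 17 seats: Silver 8, Green 1, Violet 1, Teal 1, Red 6.
At 18 seats: Silver 9, Green 0, Violet 1, Teal 2, Red 6.
Green drops from 1 to 0.

Green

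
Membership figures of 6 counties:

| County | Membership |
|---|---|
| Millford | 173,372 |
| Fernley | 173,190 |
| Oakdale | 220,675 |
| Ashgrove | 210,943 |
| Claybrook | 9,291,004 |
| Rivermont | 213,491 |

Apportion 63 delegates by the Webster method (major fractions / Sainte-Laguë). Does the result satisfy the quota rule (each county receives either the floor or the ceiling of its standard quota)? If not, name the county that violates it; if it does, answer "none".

Claybrook

Standard quotas: Millford 1.062, Fernley 1.061, Oakdale 1.352, Ashgrove 1.292, Claybrook 56.924, Rivermont 1.308.
Webster allocation: Millford 1, Fernley 1, Oakdale 1, Ashgrove 1, Claybrook 58, Rivermont 1.
Claybrook has quota 56.924 (lower 56, upper 57) but receives 58 — outside the quota interval.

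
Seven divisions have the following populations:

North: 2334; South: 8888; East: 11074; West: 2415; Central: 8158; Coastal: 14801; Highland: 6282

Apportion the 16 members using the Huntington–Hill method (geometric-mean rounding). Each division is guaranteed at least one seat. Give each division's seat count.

With divisor 3480: modified quotas North 0.671, South 2.554, East 3.182, West 0.694, Central 2.344, Coastal 4.253, Highland 1.805.
Geometric-mean thresholds: North (min 1), South √(2·3)=2.449, East √(3·4)=3.464, West (min 1), Central √(2·3)=2.449, Coastal √(4·5)=4.472, Highland √(1·2)=1.414.
Each quota rounded against its threshold gives North 1, South 3, East 3, West 1, Central 2, Coastal 4, Highland 2 (total 16).

North 1, South 3, East 3, West 1, Central 2, Coastal 4, Highland 2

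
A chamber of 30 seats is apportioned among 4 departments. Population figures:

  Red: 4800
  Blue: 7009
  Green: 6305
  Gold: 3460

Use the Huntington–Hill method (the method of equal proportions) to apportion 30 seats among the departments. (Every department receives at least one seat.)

Red=7; Blue=9; Green=9; Gold=5

With divisor 740: modified quotas Red 6.486, Blue 9.472, Green 8.520, Gold 4.676.
Geometric-mean thresholds: Red √(6·7)=6.481, Blue √(9·10)=9.487, Green √(8·9)=8.485, Gold √(4·5)=4.472.
Each quota rounded against its threshold gives Red 7, Blue 9, Green 9, Gold 5 (total 30).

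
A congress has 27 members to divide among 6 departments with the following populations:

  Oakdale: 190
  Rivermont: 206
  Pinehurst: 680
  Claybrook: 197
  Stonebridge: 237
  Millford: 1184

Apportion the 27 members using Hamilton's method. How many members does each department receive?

The standard divisor is 2694/27 ≈ 99.778.
Standard quotas: Oakdale 1.904, Rivermont 2.065, Pinehurst 6.815, Claybrook 1.974, Stonebridge 2.375, Millford 11.866.
Lower quotas: Oakdale 1, Rivermont 2, Pinehurst 6, Claybrook 1, Stonebridge 2, Millford 11 (sum 23, leaving 4 seats).
Remainders in descending order: Claybrook 0.974, Oakdale 0.904, Millford 0.866, Pinehurst 0.815, Stonebridge 0.375, Rivermont 0.065.
The surplus seats go to Claybrook, Oakdale, Millford, Pinehurst.

Oakdale 2, Rivermont 2, Pinehurst 7, Claybrook 2, Stonebridge 2, Millford 12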